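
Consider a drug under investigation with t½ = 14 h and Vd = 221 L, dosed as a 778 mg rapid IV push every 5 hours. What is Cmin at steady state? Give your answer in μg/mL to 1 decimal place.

12.5 μg/mL

k = ln2/t½ = ln2/14 ≈ 0.049511 h⁻¹; fraction remaining f = e^(−kτ) = e^(−0.049511×5) ≈ 0.7807.
Accumulation ratio R = 1/(1 − f) ≈ 1/0.2193 ≈ 4.5600.
Single-dose peak C₀ = D/Vd = 778/221 ≈ 3.520 μg/mL.
Steady-state peak Cmax,ss = C₀·R ≈ 3.520 × 4.5600 ≈ 16.051 μg/mL.
One interval later, Cmin,ss = Cmax,ss·e^(−kτ) ≈ 16.051 × 0.7807 ≈ 12.531 μg/mL.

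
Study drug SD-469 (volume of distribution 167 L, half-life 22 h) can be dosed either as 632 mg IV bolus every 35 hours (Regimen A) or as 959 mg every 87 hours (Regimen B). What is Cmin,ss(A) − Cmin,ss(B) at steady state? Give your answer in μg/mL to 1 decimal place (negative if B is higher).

Regimen A: f = (1/2)^(35/22) ≈ 0.3320; Cmin,ss = (632/167)·f/(1−f) ≈ 1.881 μg/mL.
Regimen B: f = (1/2)^(87/22) ≈ 0.0645; Cmin,ss = (959/167)·f/(1−f) ≈ 0.396 μg/mL.
Difference ≈ 1.881 − 0.396 ≈ 1.485 μg/mL.

1.5 μg/mL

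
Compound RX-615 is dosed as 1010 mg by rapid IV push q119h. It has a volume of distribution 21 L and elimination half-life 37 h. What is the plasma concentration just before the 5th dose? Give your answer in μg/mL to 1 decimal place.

5.8 μg/mL

f = (1/2)^(τ/t½) = (1/2)^(119/37) ≈ 0.1076.
C₀ = D/Vd = 1010/21 ≈ 48.095 μg/mL.
Before the 5th dose, 4 doses have been given. Superposition: Cmin = C₀·(f + f² + … + f^4).
≈ 48.095 × (0.1076 + 0.0116 + 0.0012 + 0.0001) ≈ 48.095 × 0.1205 ≈ 5.795 μg/mL.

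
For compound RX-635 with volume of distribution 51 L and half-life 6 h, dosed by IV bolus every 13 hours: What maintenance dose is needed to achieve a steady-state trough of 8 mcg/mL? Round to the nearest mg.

τ/t½ = 13/6 ≈ 2.1667, so f = (1/2)^(13/6) ≈ 0.222725.
Cmin,ss = (D/Vd)·f/(1−f), so D = Cmin,ss·Vd·(1−f)/f.
D = 8 × 51 × (1−f)/f ≈ 8 × 51 × 3.48984 ≈ 1423.85 mg.

1424 mg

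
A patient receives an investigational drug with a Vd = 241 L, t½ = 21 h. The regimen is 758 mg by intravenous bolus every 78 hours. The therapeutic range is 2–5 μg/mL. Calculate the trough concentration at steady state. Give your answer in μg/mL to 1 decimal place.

0.3 μg/mL

τ/t½ = 78/21 ≈ 3.7143, so fraction remaining f = (1/2)^(78/21) ≈ 0.0762.
Accumulation ratio R = 1/(1 − f) ≈ 1/0.9238 ≈ 1.0825.
Each bolus raises the concentration by D/Vd = 758/241 ≈ 3.145 μg/mL.
Steady-state peak Cmax,ss = C₀·R ≈ 3.145 × 1.0825 ≈ 3.404 μg/mL.
Steady-state trough Cmin,ss = Cmax,ss·f ≈ 3.404 × 0.0762 ≈ 0.259 μg/mL.
Trough 0.3 μg/mL vs MEC 2 μg/mL: subtherapeutic.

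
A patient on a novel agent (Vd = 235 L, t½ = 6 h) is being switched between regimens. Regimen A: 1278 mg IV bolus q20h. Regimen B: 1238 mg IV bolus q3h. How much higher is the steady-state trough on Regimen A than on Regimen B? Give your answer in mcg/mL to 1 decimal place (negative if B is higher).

Regimen A: f = (1/2)^(20/6) ≈ 0.0992; Cmin,ss = (1278/235)·f/(1−f) ≈ 0.599 mcg/mL.
Regimen B: f = (1/2)^(3/6) ≈ 0.7071; Cmin,ss = (1238/235)·f/(1−f) ≈ 12.718 mcg/mL.
Difference ≈ 0.599 − 12.718 ≈ -12.119 mcg/mL.

-12.1 mcg/mL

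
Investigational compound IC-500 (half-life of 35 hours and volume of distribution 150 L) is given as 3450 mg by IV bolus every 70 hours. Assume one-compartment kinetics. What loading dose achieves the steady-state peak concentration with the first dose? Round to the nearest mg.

f = (1/2)^(70/35) ≈ 0.250000; accumulation ratio R = 1/(1−f) ≈ 1.33333.
Loading dose to hit Cmax,ss on first dose: D_load = D_maint·R ≈ 3450 × 1.33333 ≈ 4599.99 mg.

4600 mg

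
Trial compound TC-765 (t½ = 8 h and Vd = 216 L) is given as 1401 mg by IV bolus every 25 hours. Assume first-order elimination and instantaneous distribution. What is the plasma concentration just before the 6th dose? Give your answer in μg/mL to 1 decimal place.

0.8 μg/mL

f = (1/2)^(τ/t½) = (1/2)^(25/8) ≈ 0.1146.
C₀ = D/Vd = 1401/216 ≈ 6.486 μg/mL.
Before the 6th dose, 5 doses have been given. Superposition: Cmin = C₀·(f + f² + … + f^5).
≈ 6.486 × (0.1146 + 0.0131 + 0.0015 + 0.0002 + 0.0000) ≈ 6.486 × 0.1294 ≈ 0.839 μg/mL.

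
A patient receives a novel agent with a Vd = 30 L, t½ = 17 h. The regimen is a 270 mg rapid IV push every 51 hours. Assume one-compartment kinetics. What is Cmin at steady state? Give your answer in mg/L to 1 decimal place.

1.3 mg/L

The dosing interval is 3 half-lives, so f = 2^(−3) = 0.125.
Accumulation ratio R = 1/(1 − f) = 1/0.875 = 8/7.
Single-dose peak C₀ = D/Vd = 270/30 = 9 mg/L.
Steady-state peak Cmax,ss = C₀·R = 9 × 8/7 ≈ 10.286 mg/L.
Steady-state trough Cmin,ss = Cmax,ss·f ≈ 10.286 × 0.125 ≈ 1.286 mg/L.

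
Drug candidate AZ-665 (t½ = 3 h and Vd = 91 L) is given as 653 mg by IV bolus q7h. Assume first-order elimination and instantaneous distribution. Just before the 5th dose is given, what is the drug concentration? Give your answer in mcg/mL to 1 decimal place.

f = (1/2)^(τ/t½) = (1/2)^(7/3) ≈ 0.1984.
C₀ = D/Vd = 653/91 ≈ 7.176 mcg/mL.
Before the 5th dose, 4 doses have been given. Superposition: Cmin = C₀·(f + f² + … + f^4).
≈ 7.176 × (0.1984 + 0.0394 + 0.0078 + 0.0015) ≈ 7.176 × 0.2471 ≈ 1.773 mcg/mL.

1.8 mcg/mL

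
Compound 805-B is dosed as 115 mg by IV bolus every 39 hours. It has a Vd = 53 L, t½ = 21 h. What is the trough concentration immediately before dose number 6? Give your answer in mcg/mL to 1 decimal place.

0.8 mcg/mL

f = (1/2)^(τ/t½) = (1/2)^(39/21) ≈ 0.2760.
C₀ = D/Vd = 115/53 ≈ 2.170 mcg/mL.
Before the 6th dose, 5 doses have been given. Superposition: Cmin = C₀·(f + f² + … + f^5).
≈ 2.170 × (0.2760 + 0.0762 + 0.0210 + 0.0058 + 0.0016) ≈ 2.170 × 0.3806 ≈ 0.826 mcg/mL.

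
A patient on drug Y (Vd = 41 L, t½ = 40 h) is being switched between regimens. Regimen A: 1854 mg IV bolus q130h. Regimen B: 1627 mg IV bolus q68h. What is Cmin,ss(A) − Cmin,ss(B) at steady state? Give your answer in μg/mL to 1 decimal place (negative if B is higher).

Regimen A: f = (1/2)^(130/40) ≈ 0.1051; Cmin,ss = (1854/41)·f/(1−f) ≈ 5.311 μg/mL.
Regimen B: f = (1/2)^(68/40) ≈ 0.3078; Cmin,ss = (1627/41)·f/(1−f) ≈ 17.646 μg/mL.
Difference ≈ 5.311 − 17.646 ≈ -12.335 μg/mL.

-12.3 μg/mL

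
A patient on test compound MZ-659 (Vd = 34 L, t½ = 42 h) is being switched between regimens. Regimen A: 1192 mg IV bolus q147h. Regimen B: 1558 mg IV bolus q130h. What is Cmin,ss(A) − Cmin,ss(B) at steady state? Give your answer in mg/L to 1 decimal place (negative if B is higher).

Regimen A: f = (1/2)^(147/42) ≈ 0.0884; Cmin,ss = (1192/34)·f/(1−f) ≈ 3.400 mg/L.
Regimen B: f = (1/2)^(130/42) ≈ 0.1170; Cmin,ss = (1558/34)·f/(1−f) ≈ 6.072 mg/L.
Difference ≈ 3.400 − 6.072 ≈ -2.672 mg/L.

-2.7 mg/L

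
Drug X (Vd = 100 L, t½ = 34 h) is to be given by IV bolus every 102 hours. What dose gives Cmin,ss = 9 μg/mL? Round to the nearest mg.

6300 mg

τ/t½ = 102/34 ≈ 3, so f = (1/2)^(102/34) ≈ 0.125000.
Cmin,ss = (D/Vd)·f/(1−f), so D = Cmin,ss·Vd·(1−f)/f.
D = 9 × 100 × (1−f)/f ≈ 9 × 100 × 7.00000 ≈ 6300.00 mg.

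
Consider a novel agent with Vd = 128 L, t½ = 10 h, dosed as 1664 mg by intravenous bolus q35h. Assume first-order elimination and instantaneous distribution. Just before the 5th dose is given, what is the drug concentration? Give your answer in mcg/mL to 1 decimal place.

f = (1/2)^(τ/t½) = (1/2)^(35/10) ≈ 0.0884.
C₀ = D/Vd = 1664/128 ≈ 13.000 mcg/mL.
Before the 5th dose, 4 doses have been given. Superposition: Cmin = C₀·(f + f² + … + f^4).
≈ 13.000 × (0.0884 + 0.0078 + 0.0007 + 0.0001) ≈ 13.000 × 0.0970 ≈ 1.261 mcg/mL.

1.3 mcg/mL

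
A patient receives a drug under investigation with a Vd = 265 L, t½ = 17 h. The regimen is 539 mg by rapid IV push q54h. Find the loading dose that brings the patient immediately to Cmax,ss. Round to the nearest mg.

606 mg

f = (1/2)^(54/17) ≈ 0.110608; accumulation ratio R = 1/(1−f) ≈ 1.12436.
Loading dose to hit Cmax,ss on first dose: D_load = D_maint·R ≈ 539 × 1.12436 ≈ 606.03 mg.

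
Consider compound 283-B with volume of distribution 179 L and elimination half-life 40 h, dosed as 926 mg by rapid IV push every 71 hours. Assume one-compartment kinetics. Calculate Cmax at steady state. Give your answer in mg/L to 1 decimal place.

7.3 mg/L

τ/t½ = 71/40 ≈ 1.775, so fraction remaining f = (1/2)^(71/40) ≈ 0.2922.
At steady state, accumulation factor R = 1/(1 − e^(−kτ)) ≈ 1.4128.
Each bolus raises the concentration by D/Vd = 926/179 ≈ 5.173 mg/L.
Steady-state peak Cmax,ss = C₀·R ≈ 5.173 × 1.4128 ≈ 7.308 mg/L.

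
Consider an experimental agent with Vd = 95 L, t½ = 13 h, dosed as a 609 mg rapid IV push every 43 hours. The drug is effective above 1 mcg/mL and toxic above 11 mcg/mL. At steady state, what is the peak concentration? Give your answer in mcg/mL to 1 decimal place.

7.1 mcg/mL

τ/t½ = 43/13 ≈ 3.3077, so fraction remaining f = (1/2)^(43/13) ≈ 0.1010.
Accumulation ratio R = 1/(1 − f) ≈ 1/0.8990 ≈ 1.1123.
Single-dose peak C₀ = D/Vd = 609/95 ≈ 6.411 mcg/mL.
Steady-state peak Cmax,ss = C₀·R ≈ 6.411 × 1.1123 ≈ 7.131 mcg/mL.
Peak 7.1 mcg/mL vs MTC 11 mcg/mL: below toxic threshold.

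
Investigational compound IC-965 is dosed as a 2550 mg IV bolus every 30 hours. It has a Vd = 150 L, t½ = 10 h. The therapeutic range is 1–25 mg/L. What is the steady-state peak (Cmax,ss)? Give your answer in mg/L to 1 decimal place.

The dosing interval is 3 half-lives, so f = 2^(−3) = 0.125.
Accumulation ratio R = 1/(1 − f) = 1/0.875 = 8/7.
Single-dose peak C₀ = D/Vd = 2550/150 = 17 mg/L.
Steady-state peak Cmax,ss = C₀·R = 17 × 8/7 ≈ 19.429 mg/L.
Peak 19.4 mg/L vs MTC 25 mg/L: below toxic threshold.

19.4 mg/L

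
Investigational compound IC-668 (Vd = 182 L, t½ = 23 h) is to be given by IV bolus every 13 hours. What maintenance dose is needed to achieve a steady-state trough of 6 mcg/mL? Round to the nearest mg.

524 mg

τ/t½ = 13/23 ≈ 0.56522, so f = (1/2)^(13/23) ≈ 0.675854.
Cmin,ss = (D/Vd)·f/(1−f), so D = Cmin,ss·Vd·(1−f)/f.
D = 6 × 182 × (1−f)/f ≈ 6 × 182 × 0.47961 ≈ 523.73 mg.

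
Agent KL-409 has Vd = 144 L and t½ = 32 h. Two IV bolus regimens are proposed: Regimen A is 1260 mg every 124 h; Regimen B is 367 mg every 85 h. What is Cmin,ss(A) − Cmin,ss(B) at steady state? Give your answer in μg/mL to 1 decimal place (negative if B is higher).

Regimen A: f = (1/2)^(124/32) ≈ 0.0682; Cmin,ss = (1260/144)·f/(1−f) ≈ 0.640 μg/mL.
Regimen B: f = (1/2)^(85/32) ≈ 0.1586; Cmin,ss = (367/144)·f/(1−f) ≈ 0.480 μg/mL.
Difference ≈ 0.640 − 0.480 ≈ 0.160 μg/mL.

0.2 μg/mL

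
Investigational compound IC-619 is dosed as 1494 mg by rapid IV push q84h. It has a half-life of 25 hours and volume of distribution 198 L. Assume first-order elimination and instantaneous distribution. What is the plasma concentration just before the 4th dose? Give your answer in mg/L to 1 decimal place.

f = (1/2)^(τ/t½) = (1/2)^(84/25) ≈ 0.0974.
C₀ = D/Vd = 1494/198 ≈ 7.545 mg/L.
Before the 4th dose, 3 doses have been given. Superposition: Cmin = C₀·(f + f² + … + f^3).
≈ 7.545 × (0.0974 + 0.0095 + 0.0009) ≈ 7.545 × 0.1078 ≈ 0.813 mg/L.

0.8 mg/L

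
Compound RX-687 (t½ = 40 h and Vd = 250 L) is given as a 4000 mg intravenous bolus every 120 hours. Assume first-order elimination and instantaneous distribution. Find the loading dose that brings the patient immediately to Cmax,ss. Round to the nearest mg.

4571 mg

f = (1/2)^(120/40) ≈ 0.125000; accumulation ratio R = 1/(1−f) ≈ 1.14286.
Loading dose to hit Cmax,ss on first dose: D_load = D_maint·R ≈ 4000 × 1.14286 ≈ 4571.44 mg.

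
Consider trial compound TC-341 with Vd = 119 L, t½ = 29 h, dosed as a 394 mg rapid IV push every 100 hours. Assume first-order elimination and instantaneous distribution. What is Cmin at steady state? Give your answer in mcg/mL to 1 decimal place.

τ/t½ = 100/29 ≈ 3.4483, so fraction remaining f = (1/2)^(100/29) ≈ 0.0916.
Each bolus raises the concentration by D/Vd = 394/119 ≈ 3.311 mcg/mL.
Steady-state trough Cmin,ss = C₀·f/(1−f) ≈ 3.311 × 0.0916/0.9084 ≈ 0.334 mcg/mL.

0.3 mcg/mL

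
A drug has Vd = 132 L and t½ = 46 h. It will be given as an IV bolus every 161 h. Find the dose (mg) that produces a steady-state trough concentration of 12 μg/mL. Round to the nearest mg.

τ/t½ = 161/46 ≈ 3.5, so f = (1/2)^(161/46) ≈ 0.088388.
Cmin,ss = (D/Vd)·f/(1−f), so D = Cmin,ss·Vd·(1−f)/f.
D = 12 × 132 × (1−f)/f ≈ 12 × 132 × 10.31375 ≈ 16336.98 mg.

16337 mg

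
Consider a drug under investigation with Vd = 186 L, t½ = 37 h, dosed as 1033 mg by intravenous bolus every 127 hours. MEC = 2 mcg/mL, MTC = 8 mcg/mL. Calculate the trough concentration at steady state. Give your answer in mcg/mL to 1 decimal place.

k = ln2/t½ = ln2/37 ≈ 0.018734 h⁻¹; fraction remaining f = e^(−kτ) = e^(−0.018734×127) ≈ 0.0926.
Accumulation ratio R = 1/(1 − f) ≈ 1/0.9074 ≈ 1.1020.
Single-dose peak C₀ = D/Vd = 1033/186 ≈ 5.554 mcg/mL.
Steady-state peak Cmax,ss = C₀·R ≈ 5.554 × 1.1020 ≈ 6.121 mcg/mL.
Steady-state trough Cmin,ss = Cmax,ss·f ≈ 6.121 × 0.0926 ≈ 0.567 mcg/mL.
Trough 0.6 mcg/mL vs MEC 2 mcg/mL: subtherapeutic.

0.6 mcg/mL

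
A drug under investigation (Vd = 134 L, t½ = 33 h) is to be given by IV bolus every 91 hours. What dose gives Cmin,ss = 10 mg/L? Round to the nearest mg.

7722 mg

τ/t½ = 91/33 ≈ 2.7576, so f = (1/2)^(91/33) ≈ 0.147872.
Cmin,ss = (D/Vd)·f/(1−f), so D = Cmin,ss·Vd·(1−f)/f.
D = 10 × 134 × (1−f)/f ≈ 10 × 134 × 5.76261 ≈ 7721.90 mg.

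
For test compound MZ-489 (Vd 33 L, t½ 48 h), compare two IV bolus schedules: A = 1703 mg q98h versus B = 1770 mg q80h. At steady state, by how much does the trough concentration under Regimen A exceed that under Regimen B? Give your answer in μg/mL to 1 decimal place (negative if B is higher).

Regimen A: f = (1/2)^(98/48) ≈ 0.2429; Cmin,ss = (1703/33)·f/(1−f) ≈ 16.557 μg/mL.
Regimen B: f = (1/2)^(80/48) ≈ 0.3150; Cmin,ss = (1770/33)·f/(1−f) ≈ 24.665 μg/mL.
Difference ≈ 16.557 − 24.665 ≈ -8.108 μg/mL.

-8.1 μg/mL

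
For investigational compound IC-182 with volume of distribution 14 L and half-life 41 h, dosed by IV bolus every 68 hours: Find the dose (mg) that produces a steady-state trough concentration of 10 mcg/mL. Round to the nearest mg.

302 mg

τ/t½ = 68/41 ≈ 1.6585, so f = (1/2)^(68/41) ≈ 0.316760.
Cmin,ss = (D/Vd)·f/(1−f), so D = Cmin,ss·Vd·(1−f)/f.
D = 10 × 14 × (1−f)/f ≈ 10 × 14 × 2.15696 ≈ 301.97 mg.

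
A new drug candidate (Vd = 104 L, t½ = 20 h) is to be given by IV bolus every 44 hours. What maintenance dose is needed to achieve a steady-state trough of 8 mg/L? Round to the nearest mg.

2991 mg

τ/t½ = 44/20 ≈ 2.2, so f = (1/2)^(44/20) ≈ 0.217638.
Cmin,ss = (D/Vd)·f/(1−f), so D = Cmin,ss·Vd·(1−f)/f.
D = 8 × 104 × (1−f)/f ≈ 8 × 104 × 3.59479 ≈ 2990.87 mg.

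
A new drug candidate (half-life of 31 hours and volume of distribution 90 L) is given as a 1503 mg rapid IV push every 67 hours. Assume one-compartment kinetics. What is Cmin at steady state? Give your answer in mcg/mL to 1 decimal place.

τ/t½ = 67/31 ≈ 2.1613, so fraction remaining f = (1/2)^(67/31) ≈ 0.2236.
Single-dose peak C₀ = D/Vd = 1503/90 ≈ 16.700 mcg/mL.
Steady-state trough Cmin,ss = C₀·f/(1−f) ≈ 16.700 × 0.2236/0.7764 ≈ 4.810 mcg/mL.

4.8 mcg/mL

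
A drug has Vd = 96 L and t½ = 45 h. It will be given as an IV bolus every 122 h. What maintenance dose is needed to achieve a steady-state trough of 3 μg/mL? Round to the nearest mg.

1598 mg

τ/t½ = 122/45 ≈ 2.7111, so f = (1/2)^(122/45) ≈ 0.152712.
Cmin,ss = (D/Vd)·f/(1−f), so D = Cmin,ss·Vd·(1−f)/f.
D = 3 × 96 × (1−f)/f ≈ 3 × 96 × 5.54827 ≈ 1597.90 mg.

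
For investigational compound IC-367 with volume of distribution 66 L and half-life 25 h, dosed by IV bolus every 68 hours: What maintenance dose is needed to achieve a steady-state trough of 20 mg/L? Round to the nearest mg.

τ/t½ = 68/25 ≈ 2.72, so f = (1/2)^(68/25) ≈ 0.151774.
Cmin,ss = (D/Vd)·f/(1−f), so D = Cmin,ss·Vd·(1−f)/f.
D = 20 × 66 × (1−f)/f ≈ 20 × 66 × 5.58874 ≈ 7377.14 mg.

7377 mg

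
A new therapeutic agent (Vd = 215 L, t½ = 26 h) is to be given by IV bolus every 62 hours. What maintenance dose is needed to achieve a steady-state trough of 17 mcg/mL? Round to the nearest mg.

15432 mg

τ/t½ = 62/26 ≈ 2.3846, so f = (1/2)^(62/26) ≈ 0.191496.
Cmin,ss = (D/Vd)·f/(1−f), so D = Cmin,ss·Vd·(1−f)/f.
D = 17 × 215 × (1−f)/f ≈ 17 × 215 × 4.22204 ≈ 15431.56 mg.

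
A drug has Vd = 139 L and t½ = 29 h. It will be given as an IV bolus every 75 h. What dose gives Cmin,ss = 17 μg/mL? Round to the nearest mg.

11827 mg

τ/t½ = 75/29 ≈ 2.5862, so f = (1/2)^(75/29) ≈ 0.166523.
Cmin,ss = (D/Vd)·f/(1−f), so D = Cmin,ss·Vd·(1−f)/f.
D = 17 × 139 × (1−f)/f ≈ 17 × 139 × 5.00518 ≈ 11827.24 mg.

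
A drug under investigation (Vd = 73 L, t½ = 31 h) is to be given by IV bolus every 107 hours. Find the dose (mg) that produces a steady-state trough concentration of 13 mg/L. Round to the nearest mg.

9434 mg

τ/t½ = 107/31 ≈ 3.4516, so f = (1/2)^(107/31) ≈ 0.091403.
Cmin,ss = (D/Vd)·f/(1−f), so D = Cmin,ss·Vd·(1−f)/f.
D = 13 × 73 × (1−f)/f ≈ 13 × 73 × 9.94056 ≈ 9433.59 mg.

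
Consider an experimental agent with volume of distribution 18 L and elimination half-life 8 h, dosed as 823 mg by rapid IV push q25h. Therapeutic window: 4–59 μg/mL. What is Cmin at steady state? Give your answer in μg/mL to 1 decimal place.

k = ln2/t½ = ln2/8 ≈ 0.086643 h⁻¹; fraction remaining f = e^(−kτ) = e^(−0.086643×25) ≈ 0.1146.
Accumulation ratio R = 1/(1 − f) ≈ 1/0.8854 ≈ 1.1294.
Single-dose peak C₀ = D/Vd = 823/18 ≈ 45.722 μg/mL.
Cmax,ss = C₀/(1 − f) ≈ 45.722/0.8854 ≈ 51.640 μg/mL.
Steady-state trough Cmin,ss = Cmax,ss·f ≈ 51.640 × 0.1146 ≈ 5.918 μg/mL.
Trough 5.9 μg/mL vs MEC 4 μg/mL: adequate.

5.9 μg/mL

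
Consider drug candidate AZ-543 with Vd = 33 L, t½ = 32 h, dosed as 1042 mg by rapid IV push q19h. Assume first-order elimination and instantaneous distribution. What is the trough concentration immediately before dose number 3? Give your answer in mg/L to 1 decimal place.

f = (1/2)^(τ/t½) = (1/2)^(19/32) ≈ 0.6626.
C₀ = D/Vd = 1042/33 ≈ 31.576 mg/L.
Before the 3rd dose, 2 doses have been given. Superposition: Cmin = C₀·(f + f²).
≈ 31.576 × (0.6626 + 0.4390) ≈ 31.576 × 1.1016 ≈ 34.784 mg/L.

34.8 mg/L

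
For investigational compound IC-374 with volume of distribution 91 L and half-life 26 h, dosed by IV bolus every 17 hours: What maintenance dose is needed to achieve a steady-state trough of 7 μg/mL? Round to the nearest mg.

365 mg

τ/t½ = 17/26 ≈ 0.65385, so f = (1/2)^(17/26) ≈ 0.635584.
Cmin,ss = (D/Vd)·f/(1−f), so D = Cmin,ss·Vd·(1−f)/f.
D = 7 × 91 × (1−f)/f ≈ 7 × 91 × 0.57336 ≈ 365.23 mg.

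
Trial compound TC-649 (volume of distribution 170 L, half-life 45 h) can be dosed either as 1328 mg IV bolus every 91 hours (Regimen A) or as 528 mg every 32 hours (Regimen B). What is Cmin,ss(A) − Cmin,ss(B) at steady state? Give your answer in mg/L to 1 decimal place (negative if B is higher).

Regimen A: f = (1/2)^(91/45) ≈ 0.2462; Cmin,ss = (1328/170)·f/(1−f) ≈ 2.551 mg/L.
Regimen B: f = (1/2)^(32/45) ≈ 0.6108; Cmin,ss = (528/170)·f/(1−f) ≈ 4.874 mg/L.
Difference ≈ 2.551 − 4.874 ≈ -2.323 mg/L.

-2.3 mg/L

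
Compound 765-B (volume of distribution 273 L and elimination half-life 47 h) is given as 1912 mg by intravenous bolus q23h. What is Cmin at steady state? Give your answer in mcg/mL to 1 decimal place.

k = ln2/t½ = ln2/47 ≈ 0.014748 h⁻¹; fraction remaining f = e^(−kτ) = e^(−0.014748×23) ≈ 0.7123.
Accumulation ratio R = 1/(1 − f) ≈ 1/0.2877 ≈ 3.4758.
Each bolus raises the concentration by D/Vd = 1912/273 ≈ 7.004 mcg/mL.
Cmax,ss = C₀/(1 − f) ≈ 7.004/0.2877 ≈ 24.345 mcg/mL.
Steady-state trough Cmin,ss = Cmax,ss·f ≈ 24.345 × 0.7123 ≈ 17.341 mcg/mL.

17.3 mcg/mL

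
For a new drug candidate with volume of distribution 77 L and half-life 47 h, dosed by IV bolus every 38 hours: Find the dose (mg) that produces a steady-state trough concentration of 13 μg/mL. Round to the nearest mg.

752 mg

τ/t½ = 38/47 ≈ 0.80851, so f = (1/2)^(38/47) ≈ 0.570971.
Cmin,ss = (D/Vd)·f/(1−f), so D = Cmin,ss·Vd·(1−f)/f.
D = 13 × 77 × (1−f)/f ≈ 13 × 77 × 0.75140 ≈ 752.15 mg.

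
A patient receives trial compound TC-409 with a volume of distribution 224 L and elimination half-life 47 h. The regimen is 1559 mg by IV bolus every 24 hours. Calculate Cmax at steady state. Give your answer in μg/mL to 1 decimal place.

k = ln2/t½ = ln2/47 ≈ 0.014748 h⁻¹; fraction remaining f = e^(−kτ) = e^(−0.014748×24) ≈ 0.7019.
At steady state, accumulation factor R = 1/(1 − e^(−kτ)) ≈ 3.3546.
Each bolus raises the concentration by D/Vd = 1559/224 ≈ 6.960 μg/mL.
Steady-state peak Cmax,ss = C₀·R ≈ 6.960 × 3.3546 ≈ 23.348 μg/mL.

23.3 μg/mL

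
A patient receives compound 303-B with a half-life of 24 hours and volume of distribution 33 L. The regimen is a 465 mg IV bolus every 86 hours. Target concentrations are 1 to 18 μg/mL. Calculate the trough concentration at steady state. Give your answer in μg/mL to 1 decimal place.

1.3 μg/mL

Over one 86-h interval, 86/24 ≈ 3.5833 half-lives elapse, leaving f ≈ 0.0834 of each dose.
Single-dose peak C₀ = D/Vd = 465/33 ≈ 14.091 μg/mL.
Steady-state trough Cmin,ss = C₀·f/(1−f) ≈ 14.091 × 0.0834/0.9166 ≈ 1.282 μg/mL.
Trough 1.3 μg/mL vs MEC 1 μg/mL: adequate.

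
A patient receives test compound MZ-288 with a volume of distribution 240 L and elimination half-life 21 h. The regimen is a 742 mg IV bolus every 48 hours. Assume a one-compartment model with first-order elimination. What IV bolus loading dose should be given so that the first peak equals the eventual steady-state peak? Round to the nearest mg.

933 mg

f = (1/2)^(48/21) ≈ 0.205084; accumulation ratio R = 1/(1−f) ≈ 1.25799.
Loading dose to hit Cmax,ss on first dose: D_load = D_maint·R ≈ 742 × 1.25799 ≈ 933.43 mg.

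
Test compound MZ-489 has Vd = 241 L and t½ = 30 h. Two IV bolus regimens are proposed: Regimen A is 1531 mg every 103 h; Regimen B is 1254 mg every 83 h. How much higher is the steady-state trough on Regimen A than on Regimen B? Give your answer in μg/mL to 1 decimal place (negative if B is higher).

-0.2 μg/mL

Regimen A: f = (1/2)^(103/30) ≈ 0.0926; Cmin,ss = (1531/241)·f/(1−f) ≈ 0.648 μg/mL.
Regimen B: f = (1/2)^(83/30) ≈ 0.1469; Cmin,ss = (1254/241)·f/(1−f) ≈ 0.896 μg/mL.
Difference ≈ 0.648 − 0.896 ≈ -0.248 μg/mL.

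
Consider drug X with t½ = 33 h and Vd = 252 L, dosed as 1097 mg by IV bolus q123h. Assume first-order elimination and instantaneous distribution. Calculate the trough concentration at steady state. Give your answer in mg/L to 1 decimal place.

0.4 mg/L

Over one 123-h interval, 123/33 ≈ 3.7273 half-lives elapse, leaving f ≈ 0.0755 of each dose.
Single-dose peak C₀ = D/Vd = 1097/252 ≈ 4.353 mg/L.
Steady-state trough Cmin,ss = C₀·f/(1−f) ≈ 4.353 × 0.0755/0.9245 ≈ 0.355 mg/L.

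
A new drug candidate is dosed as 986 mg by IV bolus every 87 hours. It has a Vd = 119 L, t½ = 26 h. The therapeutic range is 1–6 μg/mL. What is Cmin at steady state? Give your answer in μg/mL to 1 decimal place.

0.9 μg/mL

τ/t½ = 87/26 ≈ 3.3462, so fraction remaining f = (1/2)^(87/26) ≈ 0.0983.
At steady state, accumulation factor R = 1/(1 − e^(−kτ)) ≈ 1.1090.
Each bolus raises the concentration by D/Vd = 986/119 ≈ 8.286 μg/mL.
Cmax,ss = C₀/(1 − f) ≈ 8.286/0.9017 ≈ 9.189 μg/mL.
One interval later, Cmin,ss = Cmax,ss·e^(−kτ) ≈ 9.189 × 0.0983 ≈ 0.903 μg/mL.
Trough 0.9 μg/mL vs MEC 1 μg/mL: subtherapeutic.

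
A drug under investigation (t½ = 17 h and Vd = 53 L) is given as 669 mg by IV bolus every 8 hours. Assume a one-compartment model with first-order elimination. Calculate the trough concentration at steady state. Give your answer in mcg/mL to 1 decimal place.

Over one 8-h interval, 8/17 ≈ 0.47059 half-lives elapse, leaving f ≈ 0.7217 of each dose.
Accumulation ratio R = 1/(1 − f) ≈ 1/0.2783 ≈ 3.5932.
Single-dose peak C₀ = D/Vd = 669/53 ≈ 12.623 mcg/mL.
Steady-state peak Cmax,ss = C₀·R ≈ 12.623 × 3.5932 ≈ 45.357 mcg/mL.
One interval later, Cmin,ss = Cmax,ss·e^(−kτ) ≈ 45.357 × 0.7217 ≈ 32.734 mcg/mL.

32.7 mcg/mL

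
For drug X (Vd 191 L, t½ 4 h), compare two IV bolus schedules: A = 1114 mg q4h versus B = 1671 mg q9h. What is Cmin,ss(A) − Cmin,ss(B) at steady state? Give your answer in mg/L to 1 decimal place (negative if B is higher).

Regimen A: f = (1/2)^(4/4) ≈ 0.5000; Cmin,ss = (1114/191)·f/(1−f) ≈ 5.832 mg/L.
Regimen B: f = (1/2)^(9/4) ≈ 0.2102; Cmin,ss = (1671/191)·f/(1−f) ≈ 2.328 mg/L.
Difference ≈ 5.832 − 2.328 ≈ 3.504 mg/L.

3.5 mg/L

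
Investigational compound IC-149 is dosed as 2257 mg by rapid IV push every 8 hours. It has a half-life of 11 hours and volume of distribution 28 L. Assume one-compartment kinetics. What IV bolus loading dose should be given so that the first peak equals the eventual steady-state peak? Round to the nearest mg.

f = (1/2)^(8/11) ≈ 0.604045; accumulation ratio R = 1/(1−f) ≈ 2.52554.
Loading dose to hit Cmax,ss on first dose: D_load = D_maint·R ≈ 2257 × 2.52554 ≈ 5700.14 mg.

5700 mg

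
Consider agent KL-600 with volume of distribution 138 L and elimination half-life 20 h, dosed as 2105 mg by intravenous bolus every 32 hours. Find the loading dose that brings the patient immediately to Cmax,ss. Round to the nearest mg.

3141 mg

f = (1/2)^(32/20) ≈ 0.329877; accumulation ratio R = 1/(1−f) ≈ 1.49226.
Loading dose to hit Cmax,ss on first dose: D_load = D_maint·R ≈ 2105 × 1.49226 ≈ 3141.21 mg.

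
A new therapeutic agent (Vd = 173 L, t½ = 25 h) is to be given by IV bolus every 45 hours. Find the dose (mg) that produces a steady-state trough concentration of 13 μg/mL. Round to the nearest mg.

τ/t½ = 45/25 ≈ 1.8, so f = (1/2)^(45/25) ≈ 0.287175.
Cmin,ss = (D/Vd)·f/(1−f), so D = Cmin,ss·Vd·(1−f)/f.
D = 13 × 173 × (1−f)/f ≈ 13 × 173 × 2.48220 ≈ 5582.47 mg.

5582 mg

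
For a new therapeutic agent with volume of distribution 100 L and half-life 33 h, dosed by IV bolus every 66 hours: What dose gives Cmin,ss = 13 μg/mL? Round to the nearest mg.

τ/t½ = 66/33 ≈ 2, so f = (1/2)^(66/33) ≈ 0.250000.
Cmin,ss = (D/Vd)·f/(1−f), so D = Cmin,ss·Vd·(1−f)/f.
D = 13 × 100 × (1−f)/f ≈ 13 × 100 × 3.00000 ≈ 3900.00 mg.

3900 mg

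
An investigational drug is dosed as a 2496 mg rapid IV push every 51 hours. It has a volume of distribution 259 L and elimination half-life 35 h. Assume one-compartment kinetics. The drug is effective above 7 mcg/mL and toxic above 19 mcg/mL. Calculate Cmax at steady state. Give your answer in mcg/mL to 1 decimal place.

Over one 51-h interval, 51/35 ≈ 1.4571 half-lives elapse, leaving f ≈ 0.3642 of each dose.
At steady state, accumulation factor R = 1/(1 − e^(−kτ)) ≈ 1.5728.
Each bolus raises the concentration by D/Vd = 2496/259 ≈ 9.637 mcg/mL.
Cmax,ss = C₀/(1 − f) ≈ 9.637/0.6358 ≈ 15.157 mcg/mL.
Peak 15.2 mcg/mL vs MTC 19 mcg/mL: below toxic threshold.

15.2 mcg/mL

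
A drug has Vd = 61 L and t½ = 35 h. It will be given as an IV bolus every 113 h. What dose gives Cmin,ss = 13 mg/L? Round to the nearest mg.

τ/t½ = 113/35 ≈ 3.2286, so f = (1/2)^(113/35) ≈ 0.106685.
Cmin,ss = (D/Vd)·f/(1−f), so D = Cmin,ss·Vd·(1−f)/f.
D = 13 × 61 × (1−f)/f ≈ 13 × 61 × 8.37339 ≈ 6640.10 mg.

6640 mg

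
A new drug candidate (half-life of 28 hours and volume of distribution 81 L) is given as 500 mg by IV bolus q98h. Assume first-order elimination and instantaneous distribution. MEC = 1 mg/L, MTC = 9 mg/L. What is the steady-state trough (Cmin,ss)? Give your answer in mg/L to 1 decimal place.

0.6 mg/L

k = ln2/t½ = ln2/28 ≈ 0.024755 h⁻¹; fraction remaining f = e^(−kτ) = e^(−0.024755×98) ≈ 0.0884.
At steady state, accumulation factor R = 1/(1 − e^(−kτ)) ≈ 1.0970.
Single-dose peak C₀ = D/Vd = 500/81 ≈ 6.173 mg/L.
Steady-state peak Cmax,ss = C₀·R ≈ 6.173 × 1.0970 ≈ 6.772 mg/L.
Steady-state trough Cmin,ss = Cmax,ss·f ≈ 6.772 × 0.0884 ≈ 0.599 mg/L.
Trough 0.6 mg/L vs MEC 1 mg/L: subtherapeutic.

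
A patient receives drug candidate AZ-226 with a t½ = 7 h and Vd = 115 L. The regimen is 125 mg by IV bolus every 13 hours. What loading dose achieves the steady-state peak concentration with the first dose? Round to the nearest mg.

f = (1/2)^(13/7) ≈ 0.276022; accumulation ratio R = 1/(1−f) ≈ 1.38126.
Loading dose to hit Cmax,ss on first dose: D_load = D_maint·R ≈ 125 × 1.38126 ≈ 172.66 mg.

173 mg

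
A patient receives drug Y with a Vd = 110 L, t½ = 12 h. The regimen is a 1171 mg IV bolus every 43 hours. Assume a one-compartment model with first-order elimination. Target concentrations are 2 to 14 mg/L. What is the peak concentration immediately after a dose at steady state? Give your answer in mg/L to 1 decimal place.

Over one 43-h interval, 43/12 ≈ 3.5833 half-lives elapse, leaving f ≈ 0.0834 of each dose.
At steady state, accumulation factor R = 1/(1 − e^(−kτ)) ≈ 1.0910.
Each bolus raises the concentration by D/Vd = 1171/110 ≈ 10.645 mg/L.
Cmax,ss = C₀/(1 − f) ≈ 10.645/0.9166 ≈ 11.614 mg/L.
Peak 11.6 mg/L vs MTC 14 mg/L: below toxic threshold.

11.6 mg/L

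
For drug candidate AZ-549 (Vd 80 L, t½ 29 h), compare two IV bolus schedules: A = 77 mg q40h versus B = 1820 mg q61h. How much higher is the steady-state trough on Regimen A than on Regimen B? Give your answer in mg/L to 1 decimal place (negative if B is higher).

Regimen A: f = (1/2)^(40/29) ≈ 0.3844; Cmin,ss = (77/80)·f/(1−f) ≈ 0.601 mg/L.
Regimen B: f = (1/2)^(61/29) ≈ 0.2327; Cmin,ss = (1820/80)·f/(1−f) ≈ 6.899 mg/L.
Difference ≈ 0.601 − 6.899 ≈ -6.298 mg/L.

-6.3 mg/L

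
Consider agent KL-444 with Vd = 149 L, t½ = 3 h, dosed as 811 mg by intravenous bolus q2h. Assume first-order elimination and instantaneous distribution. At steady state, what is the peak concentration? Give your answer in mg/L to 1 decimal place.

k = ln2/t½ = ln2/3 ≈ 0.231049 h⁻¹; fraction remaining f = e^(−kτ) = e^(−0.231049×2) ≈ 0.6300.
At steady state, accumulation factor R = 1/(1 − e^(−kτ)) ≈ 2.7027.
Each bolus raises the concentration by D/Vd = 811/149 ≈ 5.443 mg/L.
Cmax,ss = C₀/(1 − f) ≈ 5.443/0.3700 ≈ 14.711 mg/L.

14.7 mg/L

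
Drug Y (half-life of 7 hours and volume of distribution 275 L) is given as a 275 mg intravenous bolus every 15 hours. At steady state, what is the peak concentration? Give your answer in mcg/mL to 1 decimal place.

k = ln2/t½ = ln2/7 ≈ 0.099021 h⁻¹; fraction remaining f = e^(−kτ) = e^(−0.099021×15) ≈ 0.2264.
Accumulation ratio R = 1/(1 − f) ≈ 1/0.7736 ≈ 1.2927.
Each bolus raises the concentration by D/Vd = 275/275 ≈ 1.000 mcg/mL.
Steady-state peak Cmax,ss = C₀·R ≈ 1.000 × 1.2927 ≈ 1.293 mcg/mL.

1.3 mcg/mL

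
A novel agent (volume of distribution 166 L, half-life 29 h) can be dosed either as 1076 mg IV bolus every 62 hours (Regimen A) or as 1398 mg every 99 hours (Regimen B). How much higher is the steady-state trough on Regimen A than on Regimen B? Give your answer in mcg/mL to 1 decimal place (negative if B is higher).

Regimen A: f = (1/2)^(62/29) ≈ 0.2272; Cmin,ss = (1076/166)·f/(1−f) ≈ 1.906 mcg/mL.
Regimen B: f = (1/2)^(99/29) ≈ 0.0938; Cmin,ss = (1398/166)·f/(1−f) ≈ 0.872 mcg/mL.
Difference ≈ 1.906 − 0.872 ≈ 1.034 mcg/mL.

1.0 mcg/mL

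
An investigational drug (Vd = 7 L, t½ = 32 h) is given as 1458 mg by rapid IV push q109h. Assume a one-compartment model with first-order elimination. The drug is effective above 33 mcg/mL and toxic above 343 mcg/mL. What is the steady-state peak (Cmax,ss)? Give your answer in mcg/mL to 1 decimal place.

230.0 mcg/mL

k = ln2/t½ = ln2/32 ≈ 0.021661 h⁻¹; fraction remaining f = e^(−kτ) = e^(−0.021661×109) ≈ 0.0943.
At steady state, accumulation factor R = 1/(1 − e^(−kτ)) ≈ 1.1041.
Single-dose peak C₀ = D/Vd = 1458/7 ≈ 208.286 mcg/mL.
Steady-state peak Cmax,ss = C₀·R ≈ 208.286 × 1.1041 ≈ 229.969 mcg/mL.
Peak 230.0 mcg/mL vs MTC 343 mcg/mL: below toxic threshold.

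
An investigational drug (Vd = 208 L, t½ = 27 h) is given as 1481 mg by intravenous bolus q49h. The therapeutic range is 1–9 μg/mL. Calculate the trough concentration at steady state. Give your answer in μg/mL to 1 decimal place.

2.8 μg/mL

k = ln2/t½ = ln2/27 ≈ 0.025672 h⁻¹; fraction remaining f = e^(−kτ) = e^(−0.025672×49) ≈ 0.2842.
Single-dose peak C₀ = D/Vd = 1481/208 ≈ 7.120 μg/mL.
Steady-state trough Cmin,ss = C₀·f/(1−f) ≈ 7.120 × 0.2842/0.7158 ≈ 2.827 μg/mL.
Trough 2.8 μg/mL vs MEC 1 μg/mL: adequate.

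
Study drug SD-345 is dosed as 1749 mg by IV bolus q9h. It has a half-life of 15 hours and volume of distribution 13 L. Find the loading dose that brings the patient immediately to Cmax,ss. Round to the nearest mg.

f = (1/2)^(9/15) ≈ 0.659754; accumulation ratio R = 1/(1−f) ≈ 2.93905.
Loading dose to hit Cmax,ss on first dose: D_load = D_maint·R ≈ 1749 × 2.93905 ≈ 5140.40 mg.

5140 mg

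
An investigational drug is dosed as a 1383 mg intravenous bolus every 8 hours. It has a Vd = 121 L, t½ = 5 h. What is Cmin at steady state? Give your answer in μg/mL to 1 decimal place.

k = ln2/t½ = ln2/5 ≈ 0.138629 h⁻¹; fraction remaining f = e^(−kτ) = e^(−0.138629×8) ≈ 0.3299.
At steady state, accumulation factor R = 1/(1 − e^(−kτ)) ≈ 1.4923.
Each bolus raises the concentration by D/Vd = 1383/121 ≈ 11.430 μg/mL.
Cmax,ss = C₀/(1 − f) ≈ 11.430/0.6701 ≈ 17.057 μg/mL.
Steady-state trough Cmin,ss = Cmax,ss·f ≈ 17.057 × 0.3299 ≈ 5.627 μg/mL.

5.6 μg/mL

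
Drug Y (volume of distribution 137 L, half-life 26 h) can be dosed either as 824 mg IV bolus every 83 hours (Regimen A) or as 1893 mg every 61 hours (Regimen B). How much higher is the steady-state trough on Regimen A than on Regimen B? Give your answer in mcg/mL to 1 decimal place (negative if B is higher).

Regimen A: f = (1/2)^(83/26) ≈ 0.1094; Cmin,ss = (824/137)·f/(1−f) ≈ 0.739 mcg/mL.
Regimen B: f = (1/2)^(61/26) ≈ 0.1967; Cmin,ss = (1893/137)·f/(1−f) ≈ 3.383 mcg/mL.
Difference ≈ 0.739 − 3.383 ≈ -2.644 mcg/mL.

-2.6 mcg/mL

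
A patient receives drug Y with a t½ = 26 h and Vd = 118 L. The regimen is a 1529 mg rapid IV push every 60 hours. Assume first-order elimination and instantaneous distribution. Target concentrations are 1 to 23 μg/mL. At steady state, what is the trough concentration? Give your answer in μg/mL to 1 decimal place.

τ/t½ = 60/26 ≈ 2.3077, so fraction remaining f = (1/2)^(60/26) ≈ 0.2020.
Accumulation ratio R = 1/(1 − f) ≈ 1/0.7980 ≈ 1.2531.
Each bolus raises the concentration by D/Vd = 1529/118 ≈ 12.958 μg/mL.
Steady-state peak Cmax,ss = C₀·R ≈ 12.958 × 1.2531 ≈ 16.238 μg/mL.
One interval later, Cmin,ss = Cmax,ss·e^(−kτ) ≈ 16.238 × 0.2020 ≈ 3.280 μg/mL.
Trough 3.3 μg/mL vs MEC 1 μg/mL: adequate.

3.3 μg/mL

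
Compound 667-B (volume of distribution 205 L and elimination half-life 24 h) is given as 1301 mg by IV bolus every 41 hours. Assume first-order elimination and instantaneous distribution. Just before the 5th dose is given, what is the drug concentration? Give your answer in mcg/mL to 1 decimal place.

2.8 mcg/mL

f = (1/2)^(τ/t½) = (1/2)^(41/24) ≈ 0.3060.
C₀ = D/Vd = 1301/205 ≈ 6.346 mcg/mL.
Before the 5th dose, 4 doses have been given. Superposition: Cmin = C₀·(f + f² + … + f^4).
≈ 6.346 × (0.3060 + 0.0936 + 0.0287 + 0.0088) ≈ 6.346 × 0.4371 ≈ 2.774 mcg/mL.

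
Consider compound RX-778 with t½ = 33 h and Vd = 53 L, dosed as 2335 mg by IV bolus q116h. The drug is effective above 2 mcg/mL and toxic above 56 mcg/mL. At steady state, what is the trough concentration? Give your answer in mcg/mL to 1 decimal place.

Over one 116-h interval, 116/33 ≈ 3.5152 half-lives elapse, leaving f ≈ 0.0875 of each dose.
Accumulation ratio R = 1/(1 − f) ≈ 1/0.9125 ≈ 1.0959.
Single-dose peak C₀ = D/Vd = 2335/53 ≈ 44.057 mcg/mL.
Cmax,ss = C₀/(1 − f) ≈ 44.057/0.9125 ≈ 48.282 mcg/mL.
One interval later, Cmin,ss = Cmax,ss·e^(−kτ) ≈ 48.282 × 0.0875 ≈ 4.225 mcg/mL.
Trough 4.2 mcg/mL vs MEC 2 mcg/mL: adequate.

4.2 mcg/mL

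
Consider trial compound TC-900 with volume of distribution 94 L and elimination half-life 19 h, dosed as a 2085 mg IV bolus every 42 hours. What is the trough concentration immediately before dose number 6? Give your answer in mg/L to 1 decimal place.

f = (1/2)^(τ/t½) = (1/2)^(42/19) ≈ 0.2161.
C₀ = D/Vd = 2085/94 ≈ 22.181 mg/L.
Before the 6th dose, 5 doses have been given. Superposition: Cmin = C₀·(f + f² + … + f^5).
≈ 22.181 × (0.2161 + 0.0467 + 0.0101 + 0.0022 + 0.0005) ≈ 22.181 × 0.2756 ≈ 6.113 mg/L.

6.1 mg/L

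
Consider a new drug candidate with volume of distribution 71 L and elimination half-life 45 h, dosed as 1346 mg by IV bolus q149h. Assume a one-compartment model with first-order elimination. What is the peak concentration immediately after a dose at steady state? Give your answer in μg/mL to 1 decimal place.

k = ln2/t½ = ln2/45 ≈ 0.015403 h⁻¹; fraction remaining f = e^(−kτ) = e^(−0.015403×149) ≈ 0.1008.
At steady state, accumulation factor R = 1/(1 − e^(−kτ)) ≈ 1.1121.
Single-dose peak C₀ = D/Vd = 1346/71 ≈ 18.958 μg/mL.
Cmax,ss = C₀/(1 − f) ≈ 18.958/0.8992 ≈ 21.083 μg/mL.

21.1 μg/mL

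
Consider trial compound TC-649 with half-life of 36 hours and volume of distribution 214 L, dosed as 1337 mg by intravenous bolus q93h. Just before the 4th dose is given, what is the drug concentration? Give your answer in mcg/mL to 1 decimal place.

1.2 mcg/mL

f = (1/2)^(τ/t½) = (1/2)^(93/36) ≈ 0.1669.
C₀ = D/Vd = 1337/214 ≈ 6.248 mcg/mL.
Before the 4th dose, 3 doses have been given. Superposition: Cmin = C₀·(f + f² + … + f^3).
≈ 6.248 × (0.1669 + 0.0279 + 0.0046) ≈ 6.248 × 0.1994 ≈ 1.246 mcg/mL.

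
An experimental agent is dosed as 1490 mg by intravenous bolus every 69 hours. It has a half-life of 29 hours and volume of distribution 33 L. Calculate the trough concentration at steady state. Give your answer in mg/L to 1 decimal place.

Over one 69-h interval, 69/29 ≈ 2.3793 half-lives elapse, leaving f ≈ 0.1922 of each dose.
Each bolus raises the concentration by D/Vd = 1490/33 ≈ 45.152 mg/L.
Steady-state trough Cmin,ss = C₀·f/(1−f) ≈ 45.152 × 0.1922/0.8078 ≈ 10.743 mg/L.

10.7 mg/L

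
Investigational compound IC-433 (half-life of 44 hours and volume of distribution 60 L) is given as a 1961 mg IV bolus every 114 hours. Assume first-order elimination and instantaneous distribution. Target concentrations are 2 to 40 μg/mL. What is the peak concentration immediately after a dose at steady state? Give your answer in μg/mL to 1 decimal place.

k = ln2/t½ = ln2/44 ≈ 0.015753 h⁻¹; fraction remaining f = e^(−kτ) = e^(−0.015753×114) ≈ 0.1660.
Accumulation ratio R = 1/(1 − f) ≈ 1/0.8340 ≈ 1.1990.
Each bolus raises the concentration by D/Vd = 1961/60 ≈ 32.683 μg/mL.
Steady-state peak Cmax,ss = C₀·R ≈ 32.683 × 1.1990 ≈ 39.187 μg/mL.
Peak 39.2 μg/mL vs MTC 40 μg/mL: below toxic threshold.

39.2 μg/mL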